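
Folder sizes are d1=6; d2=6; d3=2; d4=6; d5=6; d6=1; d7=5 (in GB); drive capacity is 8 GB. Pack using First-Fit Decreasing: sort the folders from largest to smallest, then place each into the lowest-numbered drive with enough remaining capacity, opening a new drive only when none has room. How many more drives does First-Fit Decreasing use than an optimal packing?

First-Fit Decreasing: [6,2] [6,1] [6] [6] [5] → 5 drives.
5 folders exceed 4 GB (half the capacity), and no two of those can share a drive, so at least 5 drives are needed.
So 5 is already optimal.

0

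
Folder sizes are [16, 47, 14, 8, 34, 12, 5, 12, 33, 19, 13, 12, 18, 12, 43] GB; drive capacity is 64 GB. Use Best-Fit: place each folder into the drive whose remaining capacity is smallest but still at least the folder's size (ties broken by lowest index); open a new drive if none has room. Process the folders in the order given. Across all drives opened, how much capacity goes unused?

Put 16 GB in drive 1; 48 GB remain.
Put 47 GB in drive 1; 1 GB remain.
Put 14 GB in drive 2; 50 GB remain.
Put 8 GB in drive 2; 42 GB remain.
Put 34 GB in drive 2; 8 GB remain.
Put 12 GB in drive 3; 52 GB remain.
Put 5 GB in drive 2; 3 GB remain.
Put 12 GB in drive 3; 40 GB remain.
Put 33 GB in drive 3; 7 GB remain.
Put 19 GB in drive 4; 45 GB remain.
Put 13 GB in drive 4; 32 GB remain.
Put 12 GB in drive 4; 20 GB remain.
Put 18 GB in drive 4; 2 GB remain.
Put 12 GB in drive 5; 52 GB remain.
Put 43 GB in drive 5; 9 GB remain.
5 drives × 64 GB = 320 GB; used 298 GB; unused 22 GB.

22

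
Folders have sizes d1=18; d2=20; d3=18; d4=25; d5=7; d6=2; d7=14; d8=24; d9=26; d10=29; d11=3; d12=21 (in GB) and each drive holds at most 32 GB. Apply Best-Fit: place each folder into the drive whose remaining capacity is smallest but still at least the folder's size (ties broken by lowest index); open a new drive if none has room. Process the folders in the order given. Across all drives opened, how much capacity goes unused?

Put d1 (18 GB) in drive 1; 14 GB remain.
Put d2 (20 GB) in drive 2; 12 GB remain.
Put d3 (18 GB) in drive 3; 14 GB remain.
Put d4 (25 GB) in drive 4; 7 GB remain.
Put d5 (7 GB) in drive 4; 0 GB remain.
Put d6 (2 GB) in drive 2; 10 GB remain.
Put d7 (14 GB) in drive 1; 0 GB remain.
Put d8 (24 GB) in drive 5; 8 GB remain.
Put d9 (26 GB) in drive 6; 6 GB remain.
Put d10 (29 GB) in drive 7; 3 GB remain.
Put d11 (3 GB) in drive 7; 0 GB remain.
Put d12 (21 GB) in drive 8; 11 GB remain.
8 drives × 32 GB = 256 GB; used 207 GB; unused 49 GB.

49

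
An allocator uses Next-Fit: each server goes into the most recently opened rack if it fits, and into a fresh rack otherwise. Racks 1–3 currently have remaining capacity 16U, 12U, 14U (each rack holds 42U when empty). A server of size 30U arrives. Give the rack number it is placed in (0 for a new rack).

0

Next-Fit only looks at rack 3, which has 14U free.
30U does not fit, so a new rack is opened.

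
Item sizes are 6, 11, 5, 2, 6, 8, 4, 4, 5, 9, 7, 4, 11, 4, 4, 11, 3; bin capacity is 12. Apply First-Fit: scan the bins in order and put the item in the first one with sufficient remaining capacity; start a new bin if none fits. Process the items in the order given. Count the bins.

9 bins

Put 6 in bin 1; 6 remain.
Put 11 in bin 2; 1 remain.
Put 5 in bin 1; 1 remain.
Put 2 in bin 3; 10 remain.
Put 6 in bin 3; 4 remain.
Put 8 in bin 4; 4 remain.
Put 4 in bin 3; 0 remain.
Put 4 in bin 4; 0 remain.
Put 5 in bin 5; 7 remain.
Put 9 in bin 6; 3 remain.
Put 7 in bin 5; 0 remain.
Put 4 in bin 7; 8 remain.
Put 11 in bin 8; 1 remain.
Put 4 in bin 7; 4 remain.
Put 4 in bin 7; 0 remain.
Put 11 in bin 9; 1 remain.
Put 3 in bin 6; 0 remain.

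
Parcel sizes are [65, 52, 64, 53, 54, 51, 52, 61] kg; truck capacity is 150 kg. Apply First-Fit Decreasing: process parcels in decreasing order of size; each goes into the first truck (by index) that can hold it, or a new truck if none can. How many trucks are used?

4 trucks

Sorted descending: 65, 64, 61, 54, 53, 52, 52, 51.
truck 1: place 65 kg, 85 kg left
truck 1: place 64 kg, 21 kg left
truck 2: place 61 kg, 89 kg left
truck 2: place 54 kg, 35 kg left
truck 3: place 53 kg, 97 kg left
truck 3: place 52 kg, 45 kg left
truck 4: place 52 kg, 98 kg left
truck 4: place 51 kg, 47 kg left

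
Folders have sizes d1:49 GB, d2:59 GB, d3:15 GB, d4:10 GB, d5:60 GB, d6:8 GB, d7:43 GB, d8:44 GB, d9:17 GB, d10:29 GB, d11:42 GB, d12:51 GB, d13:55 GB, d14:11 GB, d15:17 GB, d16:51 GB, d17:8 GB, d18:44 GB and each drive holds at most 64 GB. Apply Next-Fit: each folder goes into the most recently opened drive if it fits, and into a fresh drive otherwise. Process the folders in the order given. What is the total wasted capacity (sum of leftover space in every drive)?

Put d1 (49 GB) in drive 1; 15 GB remain.
Put d2 (59 GB) in drive 2; 5 GB remain.
Put d3 (15 GB) in drive 3; 49 GB remain.
Put d4 (10 GB) in drive 3; 39 GB remain.
Put d5 (60 GB) in drive 4; 4 GB remain.
Put d6 (8 GB) in drive 5; 56 GB remain.
Put d7 (43 GB) in drive 5; 13 GB remain.
Put d8 (44 GB) in drive 6; 20 GB remain.
Put d9 (17 GB) in drive 6; 3 GB remain.
Put d10 (29 GB) in drive 7; 35 GB remain.
Put d11 (42 GB) in drive 8; 22 GB remain.
Put d12 (51 GB) in drive 9; 13 GB remain.
Put d13 (55 GB) in drive 10; 9 GB remain.
Put d14 (11 GB) in drive 11; 53 GB remain.
Put d15 (17 GB) in drive 11; 36 GB remain.
Put d16 (51 GB) in drive 12; 13 GB remain.
Put d17 (8 GB) in drive 12; 5 GB remain.
Put d18 (44 GB) in drive 13; 20 GB remain.
13 drives × 64 GB = 832 GB; used 613 GB; unused 219 GB.

219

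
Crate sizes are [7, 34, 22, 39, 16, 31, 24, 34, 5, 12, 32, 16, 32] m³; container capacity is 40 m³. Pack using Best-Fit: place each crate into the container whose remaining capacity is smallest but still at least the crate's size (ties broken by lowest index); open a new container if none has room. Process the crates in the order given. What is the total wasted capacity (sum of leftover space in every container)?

7 m³ → container 1 (remaining 33 m³)
34 m³ → container 2 (remaining 6 m³)
22 m³ → container 1 (remaining 11 m³)
39 m³ → container 3 (remaining 1 m³)
16 m³ → container 4 (remaining 24 m³)
31 m³ → container 5 (remaining 9 m³)
24 m³ → container 4 (remaining 0 m³)
34 m³ → container 6 (remaining 6 m³)
5 m³ → container 2 (remaining 1 m³)
12 m³ → container 7 (remaining 28 m³)
32 m³ → container 8 (remaining 8 m³)
16 m³ → container 7 (remaining 12 m³)
32 m³ → container 9 (remaining 8 m³)
9 containers × 40 m³ = 360 m³; used 304 m³; unused 56 m³.

56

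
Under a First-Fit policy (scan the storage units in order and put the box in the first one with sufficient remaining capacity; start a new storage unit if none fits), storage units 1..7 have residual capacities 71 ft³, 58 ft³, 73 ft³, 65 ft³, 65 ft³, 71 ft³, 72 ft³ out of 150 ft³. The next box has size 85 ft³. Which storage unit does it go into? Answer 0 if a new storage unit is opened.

No storage unit has ≥ 85 ft³ free, so a new storage unit is opened.

0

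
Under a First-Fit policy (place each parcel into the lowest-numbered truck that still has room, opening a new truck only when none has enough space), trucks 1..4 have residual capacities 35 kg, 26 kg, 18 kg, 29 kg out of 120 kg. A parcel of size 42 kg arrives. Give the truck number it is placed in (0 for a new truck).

0

No truck has ≥ 42 kg free, so a new truck is opened.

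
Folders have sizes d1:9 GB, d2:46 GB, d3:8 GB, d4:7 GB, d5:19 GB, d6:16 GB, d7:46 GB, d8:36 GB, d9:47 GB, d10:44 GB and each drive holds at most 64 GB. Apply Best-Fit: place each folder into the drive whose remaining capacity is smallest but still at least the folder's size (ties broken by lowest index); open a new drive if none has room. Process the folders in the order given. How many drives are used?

6

d1 (9 GB) → drive 1 (remaining 55 GB)
d2 (46 GB) → drive 1 (remaining 9 GB)
d3 (8 GB) → drive 1 (remaining 1 GB)
d4 (7 GB) → drive 2 (remaining 57 GB)
d5 (19 GB) → drive 2 (remaining 38 GB)
d6 (16 GB) → drive 2 (remaining 22 GB)
d7 (46 GB) → drive 3 (remaining 18 GB)
d8 (36 GB) → drive 4 (remaining 28 GB)
d9 (47 GB) → drive 5 (remaining 17 GB)
d10 (44 GB) → drive 6 (remaining 20 GB)
Final drives: [9,46,8] [7,19,16] [46] [36] [47] [44].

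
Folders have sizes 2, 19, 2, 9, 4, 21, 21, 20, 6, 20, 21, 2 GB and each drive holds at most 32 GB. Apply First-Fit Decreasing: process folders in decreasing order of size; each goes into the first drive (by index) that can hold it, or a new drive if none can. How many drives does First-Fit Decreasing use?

6

Sorted descending: 21, 21, 21, 20, 20, 19, 9, 6, 4, 2, 2, 2.
Put 21 GB in drive 1; 11 GB remain.
Put 21 GB in drive 2; 11 GB remain.
Put 21 GB in drive 3; 11 GB remain.
Put 20 GB in drive 4; 12 GB remain.
Put 20 GB in drive 5; 12 GB remain.
Put 19 GB in drive 6; 13 GB remain.
Put 9 GB in drive 1; 2 GB remain.
Put 6 GB in drive 2; 5 GB remain.
Put 4 GB in drive 2; 1 GB remain.
Put 2 GB in drive 1; 0 GB remain.
Put 2 GB in drive 3; 9 GB remain.
Put 2 GB in drive 3; 7 GB remain.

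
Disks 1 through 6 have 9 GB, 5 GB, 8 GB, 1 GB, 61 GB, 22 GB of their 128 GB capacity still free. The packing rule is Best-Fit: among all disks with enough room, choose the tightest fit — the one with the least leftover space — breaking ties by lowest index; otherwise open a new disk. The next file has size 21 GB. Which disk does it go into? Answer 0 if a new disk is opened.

6

Disks with room: disk 5 (61 GB), disk 6 (22 GB).
Tightest fit is disk 6 with 22 GB free.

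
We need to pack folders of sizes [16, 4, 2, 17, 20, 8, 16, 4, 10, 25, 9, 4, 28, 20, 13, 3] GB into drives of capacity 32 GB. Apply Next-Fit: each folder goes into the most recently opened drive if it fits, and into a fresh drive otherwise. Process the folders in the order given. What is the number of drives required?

9

16 GB → drive 1 (remaining 16 GB)
4 GB → drive 1 (remaining 12 GB)
2 GB → drive 1 (remaining 10 GB)
17 GB → drive 2 (remaining 15 GB)
20 GB → drive 3 (remaining 12 GB)
8 GB → drive 3 (remaining 4 GB)
16 GB → drive 4 (remaining 16 GB)
4 GB → drive 4 (remaining 12 GB)
10 GB → drive 4 (remaining 2 GB)
25 GB → drive 5 (remaining 7 GB)
9 GB → drive 6 (remaining 23 GB)
4 GB → drive 6 (remaining 19 GB)
28 GB → drive 7 (remaining 4 GB)
20 GB → drive 8 (remaining 12 GB)
13 GB → drive 9 (remaining 19 GB)
3 GB → drive 9 (remaining 16 GB)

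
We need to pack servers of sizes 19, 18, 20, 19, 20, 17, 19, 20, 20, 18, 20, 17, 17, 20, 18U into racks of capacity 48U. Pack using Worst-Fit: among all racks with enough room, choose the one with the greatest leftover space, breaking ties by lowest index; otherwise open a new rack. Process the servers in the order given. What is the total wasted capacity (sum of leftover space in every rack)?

19U → rack 1 (remaining 29U)
18U → rack 1 (remaining 11U)
20U → rack 2 (remaining 28U)
19U → rack 2 (remaining 9U)
20U → rack 3 (remaining 28U)
17U → rack 3 (remaining 11U)
19U → rack 4 (remaining 29U)
20U → rack 4 (remaining 9U)
20U → rack 5 (remaining 28U)
18U → rack 5 (remaining 10U)
20U → rack 6 (remaining 28U)
17U → rack 6 (remaining 11U)
17U → rack 7 (remaining 31U)
20U → rack 7 (remaining 11U)
18U → rack 8 (remaining 30U)
8 racks × 48U = 384U; used 282U; unused 102U.

102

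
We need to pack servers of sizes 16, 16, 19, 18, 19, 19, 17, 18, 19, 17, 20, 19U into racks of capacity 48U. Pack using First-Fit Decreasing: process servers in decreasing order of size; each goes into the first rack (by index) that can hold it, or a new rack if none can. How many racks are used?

Sorted descending: 20, 19, 19, 19, 19, 19, 18, 18, 17, 17, 16, 16.
rack 1: place 20U, 28U left
rack 1: place 19U, 9U left
rack 2: place 19U, 29U left
rack 2: place 19U, 10U left
rack 3: place 19U, 29U left
rack 3: place 19U, 10U left
rack 4: place 18U, 30U left
rack 4: place 18U, 12U left
rack 5: place 17U, 31U left
rack 5: place 17U, 14U left
rack 6: place 16U, 32U left
rack 6: place 16U, 16U left
Final racks: [20,19] [19,19] [19,19] [18,18] [17,17] [16,16].

6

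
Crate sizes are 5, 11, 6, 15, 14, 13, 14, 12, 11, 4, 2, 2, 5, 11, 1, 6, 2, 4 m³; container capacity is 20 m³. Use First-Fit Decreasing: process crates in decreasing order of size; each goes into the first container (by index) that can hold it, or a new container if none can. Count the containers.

8

Sorted descending: 15, 14, 14, 13, 12, 11, 11, 11, 6, 6, 5, 5, 4, 4, 2, 2, 2, 1.
Put 15 m³ in container 1; 5 m³ remain.
Put 14 m³ in container 2; 6 m³ remain.
Put 14 m³ in container 3; 6 m³ remain.
Put 13 m³ in container 4; 7 m³ remain.
Put 12 m³ in container 5; 8 m³ remain.
Put 11 m³ in container 6; 9 m³ remain.
Put 11 m³ in container 7; 9 m³ remain.
Put 11 m³ in container 8; 9 m³ remain.
Put 6 m³ in container 2; 0 m³ remain.
Put 6 m³ in container 3; 0 m³ remain.
Put 5 m³ in container 1; 0 m³ remain.
Put 5 m³ in container 4; 2 m³ remain.
Put 4 m³ in container 5; 4 m³ remain.
Put 4 m³ in container 5; 0 m³ remain.
Put 2 m³ in container 4; 0 m³ remain.
Put 2 m³ in container 6; 7 m³ remain.
Put 2 m³ in container 6; 5 m³ remain.
Put 1 m³ in container 6; 4 m³ remain.
Final containers: [15,5] [14,6] [14,6] [13,5,2] [12,4,4] [11,2,2,1] [11] [11].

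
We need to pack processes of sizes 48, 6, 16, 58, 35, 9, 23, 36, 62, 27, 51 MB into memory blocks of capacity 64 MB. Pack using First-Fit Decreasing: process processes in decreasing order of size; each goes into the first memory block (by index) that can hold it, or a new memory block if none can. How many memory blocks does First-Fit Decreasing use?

6 memory blocks

Sorted descending: 62, 58, 51, 48, 36, 35, 27, 23, 16, 9, 6.
Put 62 MB in memory block 1; 2 MB remain.
Put 58 MB in memory block 2; 6 MB remain.
Put 51 MB in memory block 3; 13 MB remain.
Put 48 MB in memory block 4; 16 MB remain.
Put 36 MB in memory block 5; 28 MB remain.
Put 35 MB in memory block 6; 29 MB remain.
Put 27 MB in memory block 5; 1 MB remain.
Put 23 MB in memory block 6; 6 MB remain.
Put 16 MB in memory block 4; 0 MB remain.
Put 9 MB in memory block 3; 4 MB remain.
Put 6 MB in memory block 2; 0 MB remain.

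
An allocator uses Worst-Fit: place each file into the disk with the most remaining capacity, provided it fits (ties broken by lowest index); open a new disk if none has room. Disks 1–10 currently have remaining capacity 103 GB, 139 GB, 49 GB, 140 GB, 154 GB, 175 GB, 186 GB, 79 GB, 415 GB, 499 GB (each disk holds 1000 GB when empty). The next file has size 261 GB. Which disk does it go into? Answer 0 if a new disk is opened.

Disks with room: disk 9 (415 GB), disk 10 (499 GB).
Most room is disk 10 with 499 GB free.

10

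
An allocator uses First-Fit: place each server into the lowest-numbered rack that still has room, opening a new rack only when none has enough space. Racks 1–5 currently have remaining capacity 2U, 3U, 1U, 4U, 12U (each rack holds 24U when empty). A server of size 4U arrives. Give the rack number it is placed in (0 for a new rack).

4

Racks with room: rack 4 (4U), rack 5 (12U).
The first with room is rack 4.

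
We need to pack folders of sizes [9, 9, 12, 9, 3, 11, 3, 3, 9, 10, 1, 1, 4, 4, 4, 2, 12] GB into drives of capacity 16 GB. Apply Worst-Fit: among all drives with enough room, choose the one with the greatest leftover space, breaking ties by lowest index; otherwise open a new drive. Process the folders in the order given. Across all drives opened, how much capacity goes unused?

drive 1: place 9 GB, 7 GB left
drive 2: place 9 GB, 7 GB left
drive 3: place 12 GB, 4 GB left
drive 4: place 9 GB, 7 GB left
drive 1: place 3 GB, 4 GB left
drive 5: place 11 GB, 5 GB left
drive 2: place 3 GB, 4 GB left
drive 4: place 3 GB, 4 GB left
drive 6: place 9 GB, 7 GB left
drive 7: place 10 GB, 6 GB left
drive 6: place 1 GB, 6 GB left
drive 6: place 1 GB, 5 GB left
drive 7: place 4 GB, 2 GB left
drive 5: place 4 GB, 1 GB left
drive 6: place 4 GB, 1 GB left
drive 1: place 2 GB, 2 GB left
drive 8: place 12 GB, 4 GB left
8 drives × 16 GB = 128 GB; used 106 GB; unused 22 GB.

22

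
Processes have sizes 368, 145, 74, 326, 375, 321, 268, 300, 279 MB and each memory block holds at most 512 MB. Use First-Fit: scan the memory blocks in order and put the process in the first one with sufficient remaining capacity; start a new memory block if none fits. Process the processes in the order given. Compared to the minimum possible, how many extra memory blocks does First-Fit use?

0

First-Fit: [368,74] [145,326] [375] [321] [268] [300] [279] → 7 memory blocks.
7 processes exceed 256 MB (half the capacity), and no two of those can share a memory block, so at least 7 memory blocks are needed.
So 7 is already optimal.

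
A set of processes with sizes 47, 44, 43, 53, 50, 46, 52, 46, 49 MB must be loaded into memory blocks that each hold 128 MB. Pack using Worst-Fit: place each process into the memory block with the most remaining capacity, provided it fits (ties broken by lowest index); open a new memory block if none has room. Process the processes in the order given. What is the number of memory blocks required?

5

47 MB → memory block 1 (remaining 81 MB)
44 MB → memory block 1 (remaining 37 MB)
43 MB → memory block 2 (remaining 85 MB)
53 MB → memory block 2 (remaining 32 MB)
50 MB → memory block 3 (remaining 78 MB)
46 MB → memory block 3 (remaining 32 MB)
52 MB → memory block 4 (remaining 76 MB)
46 MB → memory block 4 (remaining 30 MB)
49 MB → memory block 5 (remaining 79 MB)
Final memory blocks: [47,44] [43,53] [50,46] [52,46] [49].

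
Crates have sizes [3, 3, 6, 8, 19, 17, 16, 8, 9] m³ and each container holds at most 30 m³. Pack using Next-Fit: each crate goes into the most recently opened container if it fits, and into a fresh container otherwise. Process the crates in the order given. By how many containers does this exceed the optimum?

Next-Fit: [3,3,6,8] [19] [17] [16,8] [9] → 5 containers.
Total size 89 m³; any packing needs at least ⌈89/30⌉ = 3 containers.
An optimal packing achieves that bound: [19,8,3] [17,9,3] [16,8,6] → 3 containers.
Excess: 5 − 3 = 2.

2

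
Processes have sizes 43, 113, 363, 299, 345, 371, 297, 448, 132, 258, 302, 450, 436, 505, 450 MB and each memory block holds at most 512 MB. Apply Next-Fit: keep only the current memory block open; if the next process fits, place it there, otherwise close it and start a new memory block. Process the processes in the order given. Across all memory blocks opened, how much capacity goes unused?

Put 43 MB in memory block 1; 469 MB remain.
Put 113 MB in memory block 1; 356 MB remain.
Put 363 MB in memory block 2; 149 MB remain.
Put 299 MB in memory block 3; 213 MB remain.
Put 345 MB in memory block 4; 167 MB remain.
Put 371 MB in memory block 5; 141 MB remain.
Put 297 MB in memory block 6; 215 MB remain.
Put 448 MB in memory block 7; 64 MB remain.
Put 132 MB in memory block 8; 380 MB remain.
Put 258 MB in memory block 8; 122 MB remain.
Put 302 MB in memory block 9; 210 MB remain.
Put 450 MB in memory block 10; 62 MB remain.
Put 436 MB in memory block 11; 76 MB remain.
Put 505 MB in memory block 12; 7 MB remain.
Put 450 MB in memory block 13; 62 MB remain.
13 memory blocks × 512 MB = 6656 MB; used 4812 MB; unused 1844 MB.

1844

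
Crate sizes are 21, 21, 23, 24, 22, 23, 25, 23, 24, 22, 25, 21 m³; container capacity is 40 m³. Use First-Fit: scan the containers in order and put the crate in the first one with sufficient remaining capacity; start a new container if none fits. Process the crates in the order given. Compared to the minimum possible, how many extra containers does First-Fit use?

First-Fit: [21] [21] [23] [24] [22] [23] [25] [23] [24] [22] [25] [21] → 12 containers.
12 crates exceed 20 m³ (half the capacity), and no two of those can share a container, so at least 12 containers are needed.
So 12 is already optimal.

0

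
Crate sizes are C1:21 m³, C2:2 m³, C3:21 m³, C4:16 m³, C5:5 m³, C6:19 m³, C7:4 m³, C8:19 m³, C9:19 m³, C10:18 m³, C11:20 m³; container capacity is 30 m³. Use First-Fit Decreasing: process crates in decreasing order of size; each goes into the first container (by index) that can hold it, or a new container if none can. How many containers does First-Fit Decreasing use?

Sorted descending: 21, 21, 20, 19, 19, 19, 18, 16, 5, 4, 2.
container 1: place 21 m³, 9 m³ left
container 2: place 21 m³, 9 m³ left
container 3: place 20 m³, 10 m³ left
container 4: place 19 m³, 11 m³ left
container 5: place 19 m³, 11 m³ left
container 6: place 19 m³, 11 m³ left
container 7: place 18 m³, 12 m³ left
container 8: place 16 m³, 14 m³ left
container 1: place 5 m³, 4 m³ left
container 1: place 4 m³, 0 m³ left
container 2: place 2 m³, 7 m³ left

8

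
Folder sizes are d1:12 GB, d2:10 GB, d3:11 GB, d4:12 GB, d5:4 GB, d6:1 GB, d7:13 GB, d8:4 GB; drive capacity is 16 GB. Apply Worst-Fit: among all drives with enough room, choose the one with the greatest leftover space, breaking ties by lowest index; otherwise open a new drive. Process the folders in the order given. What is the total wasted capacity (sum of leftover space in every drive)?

drive 1: place d1 (12 GB), 4 GB left
drive 2: place d2 (10 GB), 6 GB left
drive 3: place d3 (11 GB), 5 GB left
drive 4: place d4 (12 GB), 4 GB left
drive 2: place d5 (4 GB), 2 GB left
drive 3: place d6 (1 GB), 4 GB left
drive 5: place d7 (13 GB), 3 GB left
drive 1: place d8 (4 GB), 0 GB left
5 drives × 16 GB = 80 GB; used 67 GB; unused 13 GB.

13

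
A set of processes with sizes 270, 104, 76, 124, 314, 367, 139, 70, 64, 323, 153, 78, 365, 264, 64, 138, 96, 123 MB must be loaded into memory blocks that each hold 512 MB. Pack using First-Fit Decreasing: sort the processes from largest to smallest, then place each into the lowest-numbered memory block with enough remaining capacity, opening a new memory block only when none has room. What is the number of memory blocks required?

7

Sorted descending: 367, 365, 323, 314, 270, 264, 153, 139, 138, 124, 123, 104, 96, 78, 76, 70, 64, 64.
Put 367 MB in memory block 1; 145 MB remain.
Put 365 MB in memory block 2; 147 MB remain.
Put 323 MB in memory block 3; 189 MB remain.
Put 314 MB in memory block 4; 198 MB remain.
Put 270 MB in memory block 5; 242 MB remain.
Put 264 MB in memory block 6; 248 MB remain.
Put 153 MB in memory block 3; 36 MB remain.
Put 139 MB in memory block 1; 6 MB remain.
Put 138 MB in memory block 2; 9 MB remain.
Put 124 MB in memory block 4; 74 MB remain.
Put 123 MB in memory block 5; 119 MB remain.
Put 104 MB in memory block 5; 15 MB remain.
Put 96 MB in memory block 6; 152 MB remain.
Put 78 MB in memory block 6; 74 MB remain.
Put 76 MB in memory block 7; 436 MB remain.
Put 70 MB in memory block 4; 4 MB remain.
Put 64 MB in memory block 6; 10 MB remain.
Put 64 MB in memory block 7; 372 MB remain.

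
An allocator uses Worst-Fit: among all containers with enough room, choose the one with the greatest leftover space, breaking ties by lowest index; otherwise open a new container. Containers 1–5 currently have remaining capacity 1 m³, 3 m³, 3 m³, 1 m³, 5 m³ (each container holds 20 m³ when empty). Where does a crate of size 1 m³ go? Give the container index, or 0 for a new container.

Containers with room: container 1 (1 m³), container 2 (3 m³), container 3 (3 m³), container 4 (1 m³), container 5 (5 m³).
Most room is container 5 with 5 m³ free.

5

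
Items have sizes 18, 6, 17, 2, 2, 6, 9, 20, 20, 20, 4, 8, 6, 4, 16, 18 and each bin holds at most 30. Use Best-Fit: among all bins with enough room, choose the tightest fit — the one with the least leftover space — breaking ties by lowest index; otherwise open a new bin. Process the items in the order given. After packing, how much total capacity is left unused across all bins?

34

bin 1: place 18, 12 left
bin 1: place 6, 6 left
bin 2: place 17, 13 left
bin 1: place 2, 4 left
bin 1: place 2, 2 left
bin 2: place 6, 7 left
bin 3: place 9, 21 left
bin 3: place 20, 1 left
bin 4: place 20, 10 left
bin 5: place 20, 10 left
bin 2: place 4, 3 left
bin 4: place 8, 2 left
bin 5: place 6, 4 left
bin 5: place 4, 0 left
bin 6: place 16, 14 left
bin 7: place 18, 12 left
7 bins × 30 = 210; used 176; unused 34.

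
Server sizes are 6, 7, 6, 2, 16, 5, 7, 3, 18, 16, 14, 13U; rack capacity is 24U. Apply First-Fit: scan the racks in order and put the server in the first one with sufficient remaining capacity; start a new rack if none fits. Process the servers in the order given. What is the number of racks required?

6U → rack 1 (remaining 18U)
7U → rack 1 (remaining 11U)
6U → rack 1 (remaining 5U)
2U → rack 1 (remaining 3U)
16U → rack 2 (remaining 8U)
5U → rack 2 (remaining 3U)
7U → rack 3 (remaining 17U)
3U → rack 1 (remaining 0U)
18U → rack 4 (remaining 6U)
16U → rack 3 (remaining 1U)
14U → rack 5 (remaining 10U)
13U → rack 6 (remaining 11U)

6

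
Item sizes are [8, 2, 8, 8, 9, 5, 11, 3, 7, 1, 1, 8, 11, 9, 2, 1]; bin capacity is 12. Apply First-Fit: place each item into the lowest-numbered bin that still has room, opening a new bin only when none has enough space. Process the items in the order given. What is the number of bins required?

9

8 → bin 1 (remaining 4)
2 → bin 1 (remaining 2)
8 → bin 2 (remaining 4)
8 → bin 3 (remaining 4)
9 → bin 4 (remaining 3)
5 → bin 5 (remaining 7)
11 → bin 6 (remaining 1)
3 → bin 2 (remaining 1)
7 → bin 5 (remaining 0)
1 → bin 1 (remaining 1)
1 → bin 1 (remaining 0)
8 → bin 7 (remaining 4)
11 → bin 8 (remaining 1)
9 → bin 9 (remaining 3)
2 → bin 3 (remaining 2)
1 → bin 2 (remaining 0)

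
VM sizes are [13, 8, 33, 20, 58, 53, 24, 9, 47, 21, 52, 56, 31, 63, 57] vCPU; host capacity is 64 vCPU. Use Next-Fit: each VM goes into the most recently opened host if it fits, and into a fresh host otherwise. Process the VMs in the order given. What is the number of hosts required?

12

13 vCPU → host 1 (remaining 51 vCPU)
8 vCPU → host 1 (remaining 43 vCPU)
33 vCPU → host 1 (remaining 10 vCPU)
20 vCPU → host 2 (remaining 44 vCPU)
58 vCPU → host 3 (remaining 6 vCPU)
53 vCPU → host 4 (remaining 11 vCPU)
24 vCPU → host 5 (remaining 40 vCPU)
9 vCPU → host 5 (remaining 31 vCPU)
47 vCPU → host 6 (remaining 17 vCPU)
21 vCPU → host 7 (remaining 43 vCPU)
52 vCPU → host 8 (remaining 12 vCPU)
56 vCPU → host 9 (remaining 8 vCPU)
31 vCPU → host 10 (remaining 33 vCPU)
63 vCPU → host 11 (remaining 1 vCPU)
57 vCPU → host 12 (remaining 7 vCPU)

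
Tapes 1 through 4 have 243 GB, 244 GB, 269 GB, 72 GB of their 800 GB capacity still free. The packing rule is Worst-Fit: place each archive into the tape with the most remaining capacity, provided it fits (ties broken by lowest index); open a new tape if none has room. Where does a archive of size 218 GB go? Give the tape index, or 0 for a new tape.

3

Tapes with room: tape 1 (243 GB), tape 2 (244 GB), tape 3 (269 GB).
Most room is tape 3 with 269 GB free.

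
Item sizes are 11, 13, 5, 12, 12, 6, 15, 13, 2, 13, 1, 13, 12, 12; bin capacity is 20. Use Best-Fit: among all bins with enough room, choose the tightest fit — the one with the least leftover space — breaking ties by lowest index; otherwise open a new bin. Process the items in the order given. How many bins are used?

10 bins

bin 1: place 11, 9 left
bin 2: place 13, 7 left
bin 2: place 5, 2 left
bin 3: place 12, 8 left
bin 4: place 12, 8 left
bin 3: place 6, 2 left
bin 5: place 15, 5 left
bin 6: place 13, 7 left
bin 2: place 2, 0 left
bin 7: place 13, 7 left
bin 3: place 1, 1 left
bin 8: place 13, 7 left
bin 9: place 12, 8 left
bin 10: place 12, 8 left
Final bins: [11] [13,5,2] [12,6,1] [12] [15] [13] [13] [13] [12] [12].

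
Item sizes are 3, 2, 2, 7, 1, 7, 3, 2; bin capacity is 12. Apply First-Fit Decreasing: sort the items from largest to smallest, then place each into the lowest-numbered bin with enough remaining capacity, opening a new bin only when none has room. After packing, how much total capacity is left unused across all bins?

Sorted descending: 7, 7, 3, 3, 2, 2, 2, 1.
bin 1: place 7, 5 left
bin 2: place 7, 5 left
bin 1: place 3, 2 left
bin 2: place 3, 2 left
bin 1: place 2, 0 left
bin 2: place 2, 0 left
bin 3: place 2, 10 left
bin 3: place 1, 9 left
3 bins × 12 = 36; used 27; unused 9.

9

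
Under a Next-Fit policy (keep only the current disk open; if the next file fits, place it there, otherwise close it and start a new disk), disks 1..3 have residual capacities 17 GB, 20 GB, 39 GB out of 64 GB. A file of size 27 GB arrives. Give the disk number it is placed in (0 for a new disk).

3

Next-Fit only looks at disk 3, which has 39 GB free.
27 GB fits there.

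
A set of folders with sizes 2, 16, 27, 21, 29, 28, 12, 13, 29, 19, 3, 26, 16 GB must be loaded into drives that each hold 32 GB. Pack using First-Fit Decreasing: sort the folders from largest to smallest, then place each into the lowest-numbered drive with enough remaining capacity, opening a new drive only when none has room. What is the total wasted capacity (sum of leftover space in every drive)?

Sorted descending: 29, 29, 28, 27, 26, 21, 19, 16, 16, 13, 12, 3, 2.
29 GB → drive 1 (remaining 3 GB)
29 GB → drive 2 (remaining 3 GB)
28 GB → drive 3 (remaining 4 GB)
27 GB → drive 4 (remaining 5 GB)
26 GB → drive 5 (remaining 6 GB)
21 GB → drive 6 (remaining 11 GB)
19 GB → drive 7 (remaining 13 GB)
16 GB → drive 8 (remaining 16 GB)
16 GB → drive 8 (remaining 0 GB)
13 GB → drive 7 (remaining 0 GB)
12 GB → drive 9 (remaining 20 GB)
3 GB → drive 1 (remaining 0 GB)
2 GB → drive 2 (remaining 1 GB)
9 drives × 32 GB = 288 GB; used 241 GB; unused 47 GB.

47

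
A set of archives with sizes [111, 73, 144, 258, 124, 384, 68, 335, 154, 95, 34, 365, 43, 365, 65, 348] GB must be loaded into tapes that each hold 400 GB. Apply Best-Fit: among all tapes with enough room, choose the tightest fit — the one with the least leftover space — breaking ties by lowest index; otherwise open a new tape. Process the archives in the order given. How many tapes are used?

111 GB → tape 1 (remaining 289 GB)
73 GB → tape 1 (remaining 216 GB)
144 GB → tape 1 (remaining 72 GB)
258 GB → tape 2 (remaining 142 GB)
124 GB → tape 2 (remaining 18 GB)
384 GB → tape 3 (remaining 16 GB)
68 GB → tape 1 (remaining 4 GB)
335 GB → tape 4 (remaining 65 GB)
154 GB → tape 5 (remaining 246 GB)
95 GB → tape 5 (remaining 151 GB)
34 GB → tape 4 (remaining 31 GB)
365 GB → tape 6 (remaining 35 GB)
43 GB → tape 5 (remaining 108 GB)
365 GB → tape 7 (remaining 35 GB)
65 GB → tape 5 (remaining 43 GB)
348 GB → tape 8 (remaining 52 GB)
Final tapes: [111,73,144,68] [258,124] [384] [335,34] [154,95,43,65] [365] [365] [348].

8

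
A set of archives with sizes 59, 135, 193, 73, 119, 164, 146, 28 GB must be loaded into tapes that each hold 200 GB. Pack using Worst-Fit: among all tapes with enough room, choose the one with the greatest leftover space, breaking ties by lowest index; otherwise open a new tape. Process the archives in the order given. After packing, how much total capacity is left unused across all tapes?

Put 59 GB in tape 1; 141 GB remain.
Put 135 GB in tape 1; 6 GB remain.
Put 193 GB in tape 2; 7 GB remain.
Put 73 GB in tape 3; 127 GB remain.
Put 119 GB in tape 3; 8 GB remain.
Put 164 GB in tape 4; 36 GB remain.
Put 146 GB in tape 5; 54 GB remain.
Put 28 GB in tape 5; 26 GB remain.
5 tapes × 200 GB = 1000 GB; used 917 GB; unused 83 GB.

83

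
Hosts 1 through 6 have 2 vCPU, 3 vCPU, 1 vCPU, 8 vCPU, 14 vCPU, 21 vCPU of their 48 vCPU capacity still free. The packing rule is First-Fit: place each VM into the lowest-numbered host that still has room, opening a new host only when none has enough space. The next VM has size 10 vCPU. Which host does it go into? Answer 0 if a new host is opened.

Hosts with room: host 5 (14 vCPU), host 6 (21 vCPU).
The first with room is host 5.

5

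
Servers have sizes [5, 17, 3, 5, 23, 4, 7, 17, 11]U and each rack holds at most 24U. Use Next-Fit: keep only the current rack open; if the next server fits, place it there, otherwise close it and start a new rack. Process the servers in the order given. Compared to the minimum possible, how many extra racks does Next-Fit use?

2

Next-Fit: [5,17] [3,5] [23] [4,7] [17] [11] → 6 racks.
Total size 92U; any packing needs at least ⌈92/24⌉ = 4 racks.
An optimal packing achieves that bound: [23] [17,7] [17,5] [11,5,4,3] → 4 racks.
Excess: 6 − 4 = 2.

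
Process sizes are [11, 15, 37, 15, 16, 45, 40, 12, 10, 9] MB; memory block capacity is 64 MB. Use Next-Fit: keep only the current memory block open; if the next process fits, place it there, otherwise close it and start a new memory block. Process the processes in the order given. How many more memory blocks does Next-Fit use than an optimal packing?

1

Next-Fit: [11,15,37] [15,16] [45] [40,12,10] [9] → 5 memory blocks.
Total size 210 MB; any packing needs at least ⌈210/64⌉ = 4 memory blocks.
An optimal packing achieves that bound: [45,16] [40,15,9] [37,15,12] [11,10] → 4 memory blocks.
Excess: 5 − 4 = 1.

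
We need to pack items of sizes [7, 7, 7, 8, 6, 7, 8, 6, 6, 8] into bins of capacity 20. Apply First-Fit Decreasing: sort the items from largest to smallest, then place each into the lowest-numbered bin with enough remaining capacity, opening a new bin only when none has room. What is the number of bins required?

4

Sorted descending: 8, 8, 8, 7, 7, 7, 7, 6, 6, 6.
Put 8 in bin 1; 12 remain.
Put 8 in bin 1; 4 remain.
Put 8 in bin 2; 12 remain.
Put 7 in bin 2; 5 remain.
Put 7 in bin 3; 13 remain.
Put 7 in bin 3; 6 remain.
Put 7 in bin 4; 13 remain.
Put 6 in bin 3; 0 remain.
Put 6 in bin 4; 7 remain.
Put 6 in bin 4; 1 remain.
Final bins: [8,8] [8,7] [7,7,6] [7,6,6].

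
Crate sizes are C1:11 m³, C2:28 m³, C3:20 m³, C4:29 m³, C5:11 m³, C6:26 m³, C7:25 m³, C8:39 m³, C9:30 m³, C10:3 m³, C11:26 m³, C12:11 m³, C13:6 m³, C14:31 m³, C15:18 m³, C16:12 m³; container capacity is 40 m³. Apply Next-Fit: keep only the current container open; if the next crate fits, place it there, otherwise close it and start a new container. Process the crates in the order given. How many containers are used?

10

C1 (11 m³) → container 1 (remaining 29 m³)
C2 (28 m³) → container 1 (remaining 1 m³)
C3 (20 m³) → container 2 (remaining 20 m³)
C4 (29 m³) → container 3 (remaining 11 m³)
C5 (11 m³) → container 3 (remaining 0 m³)
C6 (26 m³) → container 4 (remaining 14 m³)
C7 (25 m³) → container 5 (remaining 15 m³)
C8 (39 m³) → container 6 (remaining 1 m³)
C9 (30 m³) → container 7 (remaining 10 m³)
C10 (3 m³) → container 7 (remaining 7 m³)
C11 (26 m³) → container 8 (remaining 14 m³)
C12 (11 m³) → container 8 (remaining 3 m³)
C13 (6 m³) → container 9 (remaining 34 m³)
C14 (31 m³) → container 9 (remaining 3 m³)
C15 (18 m³) → container 10 (remaining 22 m³)
C16 (12 m³) → container 10 (remaining 10 m³)
Final containers: [11,28] [20] [29,11] [26] [25] [39] [30,3] [26,11] [6,31] [18,12].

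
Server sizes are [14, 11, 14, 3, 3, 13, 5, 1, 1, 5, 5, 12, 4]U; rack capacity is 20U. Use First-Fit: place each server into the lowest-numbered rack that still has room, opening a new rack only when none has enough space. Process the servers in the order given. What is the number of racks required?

5 racks

Put 14U in rack 1; 6U remain.
Put 11U in rack 2; 9U remain.
Put 14U in rack 3; 6U remain.
Put 3U in rack 1; 3U remain.
Put 3U in rack 1; 0U remain.
Put 13U in rack 4; 7U remain.
Put 5U in rack 2; 4U remain.
Put 1U in rack 2; 3U remain.
Put 1U in rack 2; 2U remain.
Put 5U in rack 3; 1U remain.
Put 5U in rack 4; 2U remain.
Put 12U in rack 5; 8U remain.
Put 4U in rack 5; 4U remain.
Final racks: [14,3,3] [11,5,1,1] [14,5] [13,5] [12,4].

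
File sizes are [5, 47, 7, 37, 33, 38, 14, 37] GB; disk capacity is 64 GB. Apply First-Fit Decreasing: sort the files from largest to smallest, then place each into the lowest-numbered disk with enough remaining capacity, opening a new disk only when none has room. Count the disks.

5

Sorted descending: 47, 38, 37, 37, 33, 14, 7, 5.
47 GB → disk 1 (remaining 17 GB)
38 GB → disk 2 (remaining 26 GB)
37 GB → disk 3 (remaining 27 GB)
37 GB → disk 4 (remaining 27 GB)
33 GB → disk 5 (remaining 31 GB)
14 GB → disk 1 (remaining 3 GB)
7 GB → disk 2 (remaining 19 GB)
5 GB → disk 2 (remaining 14 GB)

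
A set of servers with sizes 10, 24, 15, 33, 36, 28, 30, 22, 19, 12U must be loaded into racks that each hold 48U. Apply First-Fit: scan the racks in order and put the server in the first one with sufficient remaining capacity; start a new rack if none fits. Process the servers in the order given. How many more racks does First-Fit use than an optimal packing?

First-Fit: [10,24,12] [15,33] [36] [28,19] [30] [22] → 6 racks.
Total size 229U; any packing needs at least ⌈229/48⌉ = 5 racks.
An optimal packing achieves that bound: [36,12] [33,15] [30,10] [28,19] [24,22] → 5 racks.
Excess: 6 − 5 = 1.

1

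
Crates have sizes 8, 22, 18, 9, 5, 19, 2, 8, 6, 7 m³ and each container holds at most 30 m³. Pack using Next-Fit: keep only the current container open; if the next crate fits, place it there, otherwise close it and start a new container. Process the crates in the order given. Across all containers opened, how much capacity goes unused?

8 m³ → container 1 (remaining 22 m³)
22 m³ → container 1 (remaining 0 m³)
18 m³ → container 2 (remaining 12 m³)
9 m³ → container 2 (remaining 3 m³)
5 m³ → container 3 (remaining 25 m³)
19 m³ → container 3 (remaining 6 m³)
2 m³ → container 3 (remaining 4 m³)
8 m³ → container 4 (remaining 22 m³)
6 m³ → container 4 (remaining 16 m³)
7 m³ → container 4 (remaining 9 m³)
4 containers × 30 m³ = 120 m³; used 104 m³; unused 16 m³.

16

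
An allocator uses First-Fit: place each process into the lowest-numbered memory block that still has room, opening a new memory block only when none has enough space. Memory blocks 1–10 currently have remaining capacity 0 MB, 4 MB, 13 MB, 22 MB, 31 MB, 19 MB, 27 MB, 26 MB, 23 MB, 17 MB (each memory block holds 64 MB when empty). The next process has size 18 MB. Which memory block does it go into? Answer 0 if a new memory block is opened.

Memory blocks with room: memory block 4 (22 MB), memory block 5 (31 MB), memory block 6 (19 MB), memory block 7 (27 MB), memory block 8 (26 MB), memory block 9 (23 MB).
The first with room is memory block 4.

4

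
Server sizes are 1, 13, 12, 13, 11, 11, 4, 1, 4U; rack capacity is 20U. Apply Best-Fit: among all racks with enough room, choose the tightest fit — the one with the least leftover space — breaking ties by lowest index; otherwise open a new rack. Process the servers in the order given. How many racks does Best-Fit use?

rack 1: place 1U, 19U left
rack 1: place 13U, 6U left
rack 2: place 12U, 8U left
rack 3: place 13U, 7U left
rack 4: place 11U, 9U left
rack 5: place 11U, 9U left
rack 1: place 4U, 2U left
rack 1: place 1U, 1U left
rack 3: place 4U, 3U left
Final racks: [1,13,4,1] [12] [13,4] [11] [11].

5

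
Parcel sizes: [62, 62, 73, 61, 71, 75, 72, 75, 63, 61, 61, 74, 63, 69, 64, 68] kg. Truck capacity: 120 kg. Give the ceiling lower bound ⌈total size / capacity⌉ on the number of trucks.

9

Total size = 62 + 62 + 73 + 61 + 71 + 75 + 72 + 75 + 63 + 61 + 61 + 74 + 63 + 69 + 64 + 68 = 1074 kg.
⌈1074 / 120⌉ = 9.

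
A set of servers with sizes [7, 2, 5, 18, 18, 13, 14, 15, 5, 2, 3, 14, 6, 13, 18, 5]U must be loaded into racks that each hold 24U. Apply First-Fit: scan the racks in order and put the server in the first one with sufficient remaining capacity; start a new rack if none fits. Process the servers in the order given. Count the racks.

9

Put 7U in rack 1; 17U remain.
Put 2U in rack 1; 15U remain.
Put 5U in rack 1; 10U remain.
Put 18U in rack 2; 6U remain.
Put 18U in rack 3; 6U remain.
Put 13U in rack 4; 11U remain.
Put 14U in rack 5; 10U remain.
Put 15U in rack 6; 9U remain.
Put 5U in rack 1; 5U remain.
Put 2U in rack 1; 3U remain.
Put 3U in rack 1; 0U remain.
Put 14U in rack 7; 10U remain.
Put 6U in rack 2; 0U remain.
Put 13U in rack 8; 11U remain.
Put 18U in rack 9; 6U remain.
Put 5U in rack 3; 1U remain.
Final racks: [7,2,5,5,2,3] [18,6] [18,5] [13] [14] [15] [14] [13] [18].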